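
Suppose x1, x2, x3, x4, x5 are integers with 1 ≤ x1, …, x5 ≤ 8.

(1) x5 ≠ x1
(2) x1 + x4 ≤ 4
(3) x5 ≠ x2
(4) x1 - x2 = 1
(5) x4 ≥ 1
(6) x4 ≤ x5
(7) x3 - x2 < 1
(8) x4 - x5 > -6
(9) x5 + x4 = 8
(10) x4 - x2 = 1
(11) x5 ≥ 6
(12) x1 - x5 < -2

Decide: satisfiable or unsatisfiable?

Satisfiable

Take x1 = 2, x2 = 1, x3 = 1, x4 = 2, x5 = 6. Then constraint 2: x1 + x4 = 4; constraint 4: x1 - x2 = 1; constraint 7: x3 - x2 = 0, and every other listed constraint is also met.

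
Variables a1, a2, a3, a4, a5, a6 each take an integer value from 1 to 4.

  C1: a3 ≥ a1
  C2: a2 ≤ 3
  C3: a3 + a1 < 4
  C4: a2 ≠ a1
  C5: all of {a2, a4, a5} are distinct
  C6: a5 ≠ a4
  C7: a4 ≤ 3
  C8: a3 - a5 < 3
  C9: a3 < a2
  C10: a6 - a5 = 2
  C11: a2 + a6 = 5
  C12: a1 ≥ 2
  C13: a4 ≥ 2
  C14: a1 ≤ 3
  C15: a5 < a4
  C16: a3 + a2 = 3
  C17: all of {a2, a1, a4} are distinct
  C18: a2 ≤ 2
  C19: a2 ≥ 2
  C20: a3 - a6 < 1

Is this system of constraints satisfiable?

Unsatisfiable

Constraints 2, 7, 12, 13, 14, and 19 confine each of a2, a1, a4 to the 2 values {2, 3}.
Constraint 17 requires all 3 of them to be distinct, but only 2 values are available — impossible by the pigeonhole principle.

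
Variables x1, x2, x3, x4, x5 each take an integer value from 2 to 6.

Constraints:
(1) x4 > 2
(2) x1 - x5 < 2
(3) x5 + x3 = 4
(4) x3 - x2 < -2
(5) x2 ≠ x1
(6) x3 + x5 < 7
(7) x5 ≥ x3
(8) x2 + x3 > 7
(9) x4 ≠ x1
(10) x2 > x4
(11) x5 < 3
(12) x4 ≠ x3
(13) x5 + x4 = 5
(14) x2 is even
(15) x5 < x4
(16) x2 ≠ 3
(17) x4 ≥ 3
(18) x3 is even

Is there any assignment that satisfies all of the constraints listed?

The assignment x1 = 2, x2 = 6, x3 = 2, x4 = 3, x5 = 2 works:
  constraint 2 holds since x1 - x5 = 0.
  constraint 3 holds since x5 + x3 = 4.
The rest check out directly.

Satisfiable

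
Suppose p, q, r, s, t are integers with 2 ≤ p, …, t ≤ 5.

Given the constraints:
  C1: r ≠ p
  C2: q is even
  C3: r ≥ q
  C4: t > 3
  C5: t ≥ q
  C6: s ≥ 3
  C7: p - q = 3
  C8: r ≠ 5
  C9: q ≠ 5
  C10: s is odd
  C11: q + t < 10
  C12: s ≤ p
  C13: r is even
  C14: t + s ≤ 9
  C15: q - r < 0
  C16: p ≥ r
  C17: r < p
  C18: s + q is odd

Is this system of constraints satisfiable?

Try p = 5, q = 2, r = 4, s = 3, t = 5.
Check constraint 7: p - q = 3; constraint 11: q + t = 7; constraint 14: t + s = 8. The remaining constraints are straightforward to verify.

Satisfiable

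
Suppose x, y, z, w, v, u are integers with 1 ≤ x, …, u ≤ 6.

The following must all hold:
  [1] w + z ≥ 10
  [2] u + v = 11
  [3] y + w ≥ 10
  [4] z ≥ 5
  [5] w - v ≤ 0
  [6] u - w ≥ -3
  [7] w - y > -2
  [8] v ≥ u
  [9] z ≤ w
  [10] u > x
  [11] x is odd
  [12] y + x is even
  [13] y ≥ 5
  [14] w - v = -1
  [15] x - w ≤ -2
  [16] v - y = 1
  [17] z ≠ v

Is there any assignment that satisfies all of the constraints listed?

The assignment x = 1, y = 5, z = 5, w = 5, v = 6, u = 5 works:
  constraint 1 holds since w + z = 10.
  constraint 2 holds since u + v = 11.
The rest check out directly.

Satisfiable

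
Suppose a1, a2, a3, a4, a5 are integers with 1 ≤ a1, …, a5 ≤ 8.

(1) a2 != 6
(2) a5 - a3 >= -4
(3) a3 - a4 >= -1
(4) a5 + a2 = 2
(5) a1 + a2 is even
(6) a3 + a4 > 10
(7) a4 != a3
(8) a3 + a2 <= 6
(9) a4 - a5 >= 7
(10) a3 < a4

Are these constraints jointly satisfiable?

Constraints 2, 3, and 9 give a5 − a3 ≥ -4, a3 − a4 ≥ -1, a4 − a5 ≥ 7.
Adding all 3 inequalities: the left sides telescope to 0, and the right sides sum to (-4) + (-1) + 7 = 2. So 0 ≥ 2, which is false.

Unsatisfiable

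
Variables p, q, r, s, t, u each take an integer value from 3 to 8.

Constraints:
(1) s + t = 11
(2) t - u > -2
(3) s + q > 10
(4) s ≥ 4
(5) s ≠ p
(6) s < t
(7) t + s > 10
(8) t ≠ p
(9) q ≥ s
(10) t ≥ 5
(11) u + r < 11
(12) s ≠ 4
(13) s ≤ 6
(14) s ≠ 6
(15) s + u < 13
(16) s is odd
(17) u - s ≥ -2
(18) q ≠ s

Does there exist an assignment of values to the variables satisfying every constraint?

Try p = 8, q = 6, r = 5, s = 5, t = 6, u = 5.
Check constraint 1: s + t = 11; constraint 2: t - u = 1; constraint 3: s + q = 11. The remaining constraints are straightforward to verify.

Satisfiable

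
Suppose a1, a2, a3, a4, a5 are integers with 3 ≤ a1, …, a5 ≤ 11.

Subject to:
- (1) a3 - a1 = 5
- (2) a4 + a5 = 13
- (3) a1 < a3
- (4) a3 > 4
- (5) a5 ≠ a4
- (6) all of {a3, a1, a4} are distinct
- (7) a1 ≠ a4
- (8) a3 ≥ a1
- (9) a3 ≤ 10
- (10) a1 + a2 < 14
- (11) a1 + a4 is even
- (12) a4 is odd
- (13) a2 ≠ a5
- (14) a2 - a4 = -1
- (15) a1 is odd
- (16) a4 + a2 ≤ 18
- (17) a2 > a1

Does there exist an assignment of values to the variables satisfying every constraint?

Try a1 = 3, a2 = 8, a3 = 8, a4 = 9, a5 = 4.
Check constraint 1: a3 - a1 = 5; constraint 2: a4 + a5 = 13; constraint 10: a1 + a2 = 11. The remaining constraints are straightforward to verify.

Satisfiable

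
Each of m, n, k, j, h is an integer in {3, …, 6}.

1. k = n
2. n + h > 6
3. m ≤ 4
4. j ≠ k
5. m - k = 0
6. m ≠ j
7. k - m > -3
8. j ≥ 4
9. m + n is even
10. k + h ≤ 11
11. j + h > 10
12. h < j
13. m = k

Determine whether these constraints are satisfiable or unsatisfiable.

Satisfiable

Try m = 3, n = 3, k = 3, j = 6, h = 5.
Check constraint 2: n + h = 8; constraint 5: m - k = 0. The remaining constraints are straightforward to verify.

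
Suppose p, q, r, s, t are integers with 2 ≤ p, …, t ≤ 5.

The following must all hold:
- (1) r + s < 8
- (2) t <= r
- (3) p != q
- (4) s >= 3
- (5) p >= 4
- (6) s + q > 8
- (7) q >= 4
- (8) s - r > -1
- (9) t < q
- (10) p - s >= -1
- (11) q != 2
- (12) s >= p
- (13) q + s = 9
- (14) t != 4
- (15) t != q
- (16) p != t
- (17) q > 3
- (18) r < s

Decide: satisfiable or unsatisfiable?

Satisfiable

Setting (p, q, r, s, t) = (4, 5, 3, 4, 3) satisfies everything: constraint 1: r + s = 7; constraint 6: s + q = 9, and the others follow.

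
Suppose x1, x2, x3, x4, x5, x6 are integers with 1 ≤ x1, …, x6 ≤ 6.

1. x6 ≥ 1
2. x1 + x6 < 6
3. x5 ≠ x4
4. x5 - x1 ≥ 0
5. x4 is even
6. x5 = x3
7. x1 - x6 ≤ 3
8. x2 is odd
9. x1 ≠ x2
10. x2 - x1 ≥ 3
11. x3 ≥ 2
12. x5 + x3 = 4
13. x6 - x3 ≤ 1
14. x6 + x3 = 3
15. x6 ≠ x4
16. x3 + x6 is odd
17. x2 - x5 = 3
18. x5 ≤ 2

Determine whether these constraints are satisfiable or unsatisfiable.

Setting (x1, x2, x3, x4, x5, x6) = (2, 5, 2, 6, 2, 1) satisfies everything: constraint 2: x1 + x6 = 3; constraint 4: x5 - x1 = 0, and the others follow.

Satisfiable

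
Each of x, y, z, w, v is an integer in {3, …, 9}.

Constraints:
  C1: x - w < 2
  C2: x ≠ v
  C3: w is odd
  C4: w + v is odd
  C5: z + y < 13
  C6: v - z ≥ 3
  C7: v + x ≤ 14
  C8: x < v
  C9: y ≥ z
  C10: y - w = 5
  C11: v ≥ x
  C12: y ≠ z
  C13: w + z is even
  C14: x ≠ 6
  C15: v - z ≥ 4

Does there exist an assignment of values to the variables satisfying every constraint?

One satisfying assignment is x = 3, y = 8, z = 3, w = 3, v = 8.
For the less obvious constraints — constraint 1: x - w = 0; constraint 5: z + y = 11; constraint 6: v - z = 5 — and the others hold by inspection.

Satisfiable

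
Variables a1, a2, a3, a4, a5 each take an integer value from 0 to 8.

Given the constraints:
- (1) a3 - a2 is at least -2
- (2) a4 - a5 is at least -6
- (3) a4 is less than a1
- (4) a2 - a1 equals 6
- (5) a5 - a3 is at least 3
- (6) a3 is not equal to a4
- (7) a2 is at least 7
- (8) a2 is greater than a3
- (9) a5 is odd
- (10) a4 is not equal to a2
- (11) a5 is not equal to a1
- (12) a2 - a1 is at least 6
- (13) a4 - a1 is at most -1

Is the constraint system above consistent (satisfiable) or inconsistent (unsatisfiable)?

Unsatisfiable

Constraints 1, 2, 5, 12, and 13 give a5 − a3 ≥ 3, a3 − a2 ≥ -2, a2 − a1 ≥ 6, a1 − a4 ≥ 1, a4 − a5 ≥ -6.
Adding all 5 inequalities: the left sides telescope to 0, and the right sides sum to 3 + (-2) + 6 + 1 + (-6) = 2. So 0 ≥ 2, which is false.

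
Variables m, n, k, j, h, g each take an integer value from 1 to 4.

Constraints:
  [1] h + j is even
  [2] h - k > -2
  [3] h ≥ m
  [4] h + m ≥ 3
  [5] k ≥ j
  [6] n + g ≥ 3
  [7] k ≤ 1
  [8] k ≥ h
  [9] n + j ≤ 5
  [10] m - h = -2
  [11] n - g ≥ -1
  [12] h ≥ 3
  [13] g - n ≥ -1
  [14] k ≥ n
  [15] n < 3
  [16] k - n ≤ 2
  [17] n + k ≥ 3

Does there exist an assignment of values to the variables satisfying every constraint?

Unsatisfiable

From constraints 8 and 12: k ≥ h and h ≥ 3, so k ≥ 3. From constraint 7: k ≤ 1. But 1 < 3, so no value of k works.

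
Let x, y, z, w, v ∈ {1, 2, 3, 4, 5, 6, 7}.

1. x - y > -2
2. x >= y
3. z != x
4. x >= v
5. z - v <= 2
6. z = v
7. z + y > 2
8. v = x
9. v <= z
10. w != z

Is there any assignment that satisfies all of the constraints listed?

From constraints 6 and 8, z = v = x, so z = x. But constraint 3 says z ≠ x. Contradiction.

Unsatisfiable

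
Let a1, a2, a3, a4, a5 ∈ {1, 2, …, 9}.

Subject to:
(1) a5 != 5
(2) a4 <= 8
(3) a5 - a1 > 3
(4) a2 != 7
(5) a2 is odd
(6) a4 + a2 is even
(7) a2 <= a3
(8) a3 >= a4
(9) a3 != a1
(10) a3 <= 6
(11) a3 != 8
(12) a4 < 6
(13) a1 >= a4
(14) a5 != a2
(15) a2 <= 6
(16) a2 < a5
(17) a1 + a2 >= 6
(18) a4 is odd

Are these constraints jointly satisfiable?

Satisfiable

Take a1 = 1, a2 = 5, a3 = 6, a4 = 1, a5 = 6. Then constraint 3: a5 - a1 = 5; constraint 5: a2 = 5 is odd; constraint 17: a1 + a2 = 6, and every other listed constraint is also met.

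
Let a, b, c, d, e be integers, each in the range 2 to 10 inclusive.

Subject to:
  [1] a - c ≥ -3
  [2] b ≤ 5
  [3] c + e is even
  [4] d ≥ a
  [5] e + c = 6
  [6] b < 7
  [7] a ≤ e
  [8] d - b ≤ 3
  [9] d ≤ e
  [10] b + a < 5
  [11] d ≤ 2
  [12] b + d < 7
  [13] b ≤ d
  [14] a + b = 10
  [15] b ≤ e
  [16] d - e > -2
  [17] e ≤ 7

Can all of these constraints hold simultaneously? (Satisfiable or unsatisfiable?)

From constraints 7 and 17: a ≤ e ≤ 7. From constraints 11 and 13: b ≤ d ≤ 2. Hence a + b ≤ 9. But constraint 14 requires a + b = 10, and 10 > 9. Contradiction.

Unsatisfiable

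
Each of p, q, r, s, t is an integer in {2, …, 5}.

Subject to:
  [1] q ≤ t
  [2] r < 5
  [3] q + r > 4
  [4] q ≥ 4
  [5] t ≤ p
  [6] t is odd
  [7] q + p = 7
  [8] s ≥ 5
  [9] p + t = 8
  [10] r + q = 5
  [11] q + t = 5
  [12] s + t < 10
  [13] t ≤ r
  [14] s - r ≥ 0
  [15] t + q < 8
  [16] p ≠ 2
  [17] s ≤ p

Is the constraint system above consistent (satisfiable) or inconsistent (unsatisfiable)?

From constraints 8 and 17: p ≥ s ≥ 5. From constraints 1 and 4: t ≥ q ≥ 4. Hence p + t ≥ 9. But constraint 9 requires p + t = 8, and 8 < 9. Contradiction.

Unsatisfiable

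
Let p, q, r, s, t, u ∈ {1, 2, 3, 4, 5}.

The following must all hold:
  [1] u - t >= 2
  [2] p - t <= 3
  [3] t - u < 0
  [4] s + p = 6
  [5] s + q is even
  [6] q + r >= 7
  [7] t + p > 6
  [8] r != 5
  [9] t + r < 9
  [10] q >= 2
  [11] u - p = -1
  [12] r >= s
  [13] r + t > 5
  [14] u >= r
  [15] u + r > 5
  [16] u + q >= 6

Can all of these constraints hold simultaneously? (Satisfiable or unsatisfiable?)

Take p = 5, q = 3, r = 4, s = 1, t = 2, u = 4. Then constraint 1: u - t = 2; constraint 2: p - t = 3; constraint 3: t - u = -2, and every other listed constraint is also met.

Satisfiable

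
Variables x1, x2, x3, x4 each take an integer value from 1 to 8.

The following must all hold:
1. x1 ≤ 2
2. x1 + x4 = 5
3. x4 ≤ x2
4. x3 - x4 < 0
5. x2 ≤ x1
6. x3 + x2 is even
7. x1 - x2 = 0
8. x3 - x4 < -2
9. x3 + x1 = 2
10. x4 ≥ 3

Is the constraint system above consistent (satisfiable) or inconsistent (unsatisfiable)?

Unsatisfiable

From constraints 3 and 10: x2 ≥ x4 and x4 ≥ 3, so x2 ≥ 3. From constraints 1 and 5: x2 ≤ x1 and x1 ≤ 2, so x2 ≤ 2. But 2 < 3, so no value of x2 works.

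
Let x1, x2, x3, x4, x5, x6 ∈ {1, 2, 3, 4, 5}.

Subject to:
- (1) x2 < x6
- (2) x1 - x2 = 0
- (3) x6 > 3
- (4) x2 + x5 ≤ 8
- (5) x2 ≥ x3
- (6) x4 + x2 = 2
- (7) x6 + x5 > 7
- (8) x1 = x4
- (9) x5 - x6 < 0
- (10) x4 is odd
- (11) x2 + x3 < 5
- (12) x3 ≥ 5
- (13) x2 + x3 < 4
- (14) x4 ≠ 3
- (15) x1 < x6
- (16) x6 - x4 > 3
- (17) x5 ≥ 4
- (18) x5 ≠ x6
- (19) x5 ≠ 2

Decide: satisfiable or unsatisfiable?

Unsatisfiable

From constraints 5 and 12: x2 ≥ x3 ≥ 5. From constraint 17: x5 ≥ 4. Hence x2 + x5 ≥ 9. But constraint 4 requires x2 + x5 ≤ 8, and 8 < 9. Contradiction.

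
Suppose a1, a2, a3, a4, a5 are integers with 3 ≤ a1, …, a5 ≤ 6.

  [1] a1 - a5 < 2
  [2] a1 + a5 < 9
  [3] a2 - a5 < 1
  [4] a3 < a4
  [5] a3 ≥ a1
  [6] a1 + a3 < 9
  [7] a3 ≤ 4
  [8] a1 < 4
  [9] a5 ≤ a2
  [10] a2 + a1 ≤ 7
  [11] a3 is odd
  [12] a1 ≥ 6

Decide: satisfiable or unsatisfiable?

Unsatisfiable

From constraints 5 and 12: a3 ≥ a1 and a1 ≥ 6, so a3 ≥ 6. From constraint 7: a3 ≤ 4. But 4 < 6, so no value of a3 works.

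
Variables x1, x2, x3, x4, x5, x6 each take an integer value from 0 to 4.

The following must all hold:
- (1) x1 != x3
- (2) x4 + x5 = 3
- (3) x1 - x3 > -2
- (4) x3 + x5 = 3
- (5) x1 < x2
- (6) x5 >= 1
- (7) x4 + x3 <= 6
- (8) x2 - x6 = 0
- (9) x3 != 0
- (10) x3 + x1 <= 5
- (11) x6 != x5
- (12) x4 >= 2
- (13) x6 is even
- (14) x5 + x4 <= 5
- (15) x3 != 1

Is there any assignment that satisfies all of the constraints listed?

Satisfiable

Try x1 = 3, x2 = 4, x3 = 2, x4 = 2, x5 = 1, x6 = 4.
Check constraint 2: x4 + x5 = 3; constraint 3: x1 - x3 = 1; constraint 4: x3 + x5 = 3. The remaining constraints are straightforward to verify.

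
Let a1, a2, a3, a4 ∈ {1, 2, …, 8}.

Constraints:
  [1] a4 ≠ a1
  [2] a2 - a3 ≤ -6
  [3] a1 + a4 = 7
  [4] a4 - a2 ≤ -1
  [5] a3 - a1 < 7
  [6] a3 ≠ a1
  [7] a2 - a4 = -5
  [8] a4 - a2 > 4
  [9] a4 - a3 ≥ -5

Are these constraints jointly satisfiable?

Unsatisfiable

Constraints 2, 4, and 9 give a3 − a2 ≥ 6, a2 − a4 ≥ 1, a4 − a3 ≥ -5.
Adding all 3 inequalities: the left sides telescope to 0, and the right sides sum to 6 + 1 + (-5) = 2. So 0 ≥ 2, which is false.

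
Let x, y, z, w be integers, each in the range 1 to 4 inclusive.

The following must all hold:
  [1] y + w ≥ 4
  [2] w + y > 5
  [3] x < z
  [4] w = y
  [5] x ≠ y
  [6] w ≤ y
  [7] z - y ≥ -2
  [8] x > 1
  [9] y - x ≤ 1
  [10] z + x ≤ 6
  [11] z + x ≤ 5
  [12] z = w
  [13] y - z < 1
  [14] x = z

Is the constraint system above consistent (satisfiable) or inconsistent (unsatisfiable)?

From constraints 4, 12, and 14, x = z = w = y, so x = y. But constraint 5 says x ≠ y. Contradiction.

Unsatisfiable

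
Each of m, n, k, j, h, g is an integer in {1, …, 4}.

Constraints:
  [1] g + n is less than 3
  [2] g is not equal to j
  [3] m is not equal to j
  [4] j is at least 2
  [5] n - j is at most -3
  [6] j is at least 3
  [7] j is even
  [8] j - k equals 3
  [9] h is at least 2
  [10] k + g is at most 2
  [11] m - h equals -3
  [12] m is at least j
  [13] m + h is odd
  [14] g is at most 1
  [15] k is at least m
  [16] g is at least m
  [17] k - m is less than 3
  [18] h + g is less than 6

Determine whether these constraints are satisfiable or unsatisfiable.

Unsatisfiable

From constraints 6 and 12: m ≥ j and j ≥ 3, so m ≥ 3. From constraints 14 and 16: m ≤ g and g ≤ 1, so m ≤ 1. But 1 < 3, so no value of m works.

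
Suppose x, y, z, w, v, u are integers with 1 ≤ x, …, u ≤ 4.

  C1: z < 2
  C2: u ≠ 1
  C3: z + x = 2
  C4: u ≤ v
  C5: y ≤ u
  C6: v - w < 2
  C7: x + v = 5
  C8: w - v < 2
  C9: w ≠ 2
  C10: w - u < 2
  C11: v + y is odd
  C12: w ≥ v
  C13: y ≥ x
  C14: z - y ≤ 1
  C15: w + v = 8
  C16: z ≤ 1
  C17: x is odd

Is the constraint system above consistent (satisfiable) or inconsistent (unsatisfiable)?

Try x = 1, y = 3, z = 1, w = 4, v = 4, u = 4.
Check constraint 3: z + x = 2; constraint 6: v - w = 0; constraint 7: x + v = 5. The remaining constraints are straightforward to verify.

Satisfiable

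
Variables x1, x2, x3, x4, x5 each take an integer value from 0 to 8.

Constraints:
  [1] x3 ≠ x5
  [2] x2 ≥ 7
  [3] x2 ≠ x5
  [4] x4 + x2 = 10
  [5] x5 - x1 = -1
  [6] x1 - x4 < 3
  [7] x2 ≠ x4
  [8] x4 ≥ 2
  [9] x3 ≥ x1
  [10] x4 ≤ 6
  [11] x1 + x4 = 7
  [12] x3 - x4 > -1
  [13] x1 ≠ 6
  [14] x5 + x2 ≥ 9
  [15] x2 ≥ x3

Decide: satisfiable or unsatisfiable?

Setting (x1, x2, x3, x4, x5) = (4, 7, 5, 3, 3) satisfies everything: constraint 4: x4 + x2 = 10; constraint 5: x5 - x1 = -1; constraint 6: x1 - x4 = 1, and the others follow.

Satisfiable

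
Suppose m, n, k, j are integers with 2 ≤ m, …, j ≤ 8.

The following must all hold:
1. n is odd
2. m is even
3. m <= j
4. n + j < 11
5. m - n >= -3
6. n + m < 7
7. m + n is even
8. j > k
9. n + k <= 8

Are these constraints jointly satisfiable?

Unsatisfiable

Constraint 2 makes m even and constraint 1 makes n odd, so m + n must be odd. Constraint 7 says m + n is even — contradiction.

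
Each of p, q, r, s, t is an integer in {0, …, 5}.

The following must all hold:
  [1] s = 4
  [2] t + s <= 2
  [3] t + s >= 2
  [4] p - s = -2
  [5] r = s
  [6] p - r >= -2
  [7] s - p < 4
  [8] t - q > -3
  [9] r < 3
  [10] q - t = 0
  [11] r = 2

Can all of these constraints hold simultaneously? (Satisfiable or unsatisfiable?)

Unsatisfiable

Constraint 11 fixes r = 2 and constraint 1 fixes s = 4, but constraint 5 requires r = s. Since 2 ≠ 4, contradiction.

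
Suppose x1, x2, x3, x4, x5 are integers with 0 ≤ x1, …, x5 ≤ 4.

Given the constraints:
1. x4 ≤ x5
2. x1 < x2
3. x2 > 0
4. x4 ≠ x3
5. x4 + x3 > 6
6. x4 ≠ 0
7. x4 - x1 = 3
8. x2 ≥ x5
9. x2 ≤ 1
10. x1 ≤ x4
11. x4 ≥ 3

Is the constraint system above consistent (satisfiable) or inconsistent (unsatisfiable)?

Unsatisfiable

From constraints 1 and 11: x5 ≥ x4 and x4 ≥ 3, so x5 ≥ 3. From constraints 8 and 9: x5 ≤ x2 and x2 ≤ 1, so x5 ≤ 1. But 1 < 3, so no value of x5 works.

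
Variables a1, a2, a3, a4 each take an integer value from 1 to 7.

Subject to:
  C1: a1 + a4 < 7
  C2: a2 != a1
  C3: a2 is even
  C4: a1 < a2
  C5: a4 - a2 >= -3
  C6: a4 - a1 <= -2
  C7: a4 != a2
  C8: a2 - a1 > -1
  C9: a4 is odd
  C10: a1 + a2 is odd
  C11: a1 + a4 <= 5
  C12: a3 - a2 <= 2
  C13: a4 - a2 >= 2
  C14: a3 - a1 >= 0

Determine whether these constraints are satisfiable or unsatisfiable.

Unsatisfiable

Constraints 6, 12, 13, and 14 give a1 − a4 ≥ 2, a4 − a2 ≥ 2, a2 − a3 ≥ -2, a3 − a1 ≥ 0.
Adding all 4 inequalities: the left sides telescope to 0, and the right sides sum to 2 + 2 + (-2) + 0 = 2. So 0 ≥ 2, which is false.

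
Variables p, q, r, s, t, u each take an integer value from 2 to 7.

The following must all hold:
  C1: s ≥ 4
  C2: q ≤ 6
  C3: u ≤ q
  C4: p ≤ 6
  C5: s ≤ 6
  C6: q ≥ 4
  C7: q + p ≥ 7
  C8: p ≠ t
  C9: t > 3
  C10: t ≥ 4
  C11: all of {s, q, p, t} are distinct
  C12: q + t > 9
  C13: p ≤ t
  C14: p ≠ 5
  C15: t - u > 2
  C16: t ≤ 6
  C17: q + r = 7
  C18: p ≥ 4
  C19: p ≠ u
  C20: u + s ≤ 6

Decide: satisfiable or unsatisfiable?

Unsatisfiable

Constraints 1, 2, 4, 5, 6, 10, 16, and 18 confine each of s, q, p, t to the 3 values {4, …, 6}.
Constraint 11 requires all 4 of them to be distinct, but only 3 values are available — impossible by the pigeonhole principle.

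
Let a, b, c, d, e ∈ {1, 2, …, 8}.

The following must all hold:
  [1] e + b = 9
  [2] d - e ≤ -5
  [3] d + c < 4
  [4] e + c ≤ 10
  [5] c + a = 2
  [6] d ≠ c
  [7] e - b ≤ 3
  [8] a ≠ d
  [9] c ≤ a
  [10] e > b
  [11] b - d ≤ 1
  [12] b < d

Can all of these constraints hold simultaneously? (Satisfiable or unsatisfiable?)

Constraints 2, 7, and 11 give b − e ≥ -3, e − d ≥ 5, d − b ≥ -1.
Adding all 3 inequalities: the left sides telescope to 0, and the right sides sum to (-3) + 5 + (-1) = 1. So 0 ≥ 1, which is false.

Unsatisfiable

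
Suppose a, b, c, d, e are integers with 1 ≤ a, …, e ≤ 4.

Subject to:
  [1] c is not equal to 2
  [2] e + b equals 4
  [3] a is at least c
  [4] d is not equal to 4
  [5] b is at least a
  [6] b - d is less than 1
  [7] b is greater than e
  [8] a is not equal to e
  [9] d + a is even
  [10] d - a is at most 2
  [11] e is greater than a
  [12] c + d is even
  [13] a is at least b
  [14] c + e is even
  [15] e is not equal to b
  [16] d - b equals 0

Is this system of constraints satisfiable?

Unsatisfiable

Constraints 7, 11, and 13 give b ≤ a, a < e, e < b. Chaining: b ≤ a < e < b, which forces b < b — impossible.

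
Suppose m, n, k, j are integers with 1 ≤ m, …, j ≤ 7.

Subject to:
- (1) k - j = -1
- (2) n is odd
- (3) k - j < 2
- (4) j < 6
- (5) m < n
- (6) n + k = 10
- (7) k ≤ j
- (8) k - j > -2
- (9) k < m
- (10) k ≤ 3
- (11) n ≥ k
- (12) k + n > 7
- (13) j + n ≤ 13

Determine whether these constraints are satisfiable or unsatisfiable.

Take m = 4, n = 7, k = 3, j = 4. Then constraint 1: k - j = -1; constraint 3: k - j = -1; constraint 6: n + k = 10, and every other listed constraint is also met.

Satisfiable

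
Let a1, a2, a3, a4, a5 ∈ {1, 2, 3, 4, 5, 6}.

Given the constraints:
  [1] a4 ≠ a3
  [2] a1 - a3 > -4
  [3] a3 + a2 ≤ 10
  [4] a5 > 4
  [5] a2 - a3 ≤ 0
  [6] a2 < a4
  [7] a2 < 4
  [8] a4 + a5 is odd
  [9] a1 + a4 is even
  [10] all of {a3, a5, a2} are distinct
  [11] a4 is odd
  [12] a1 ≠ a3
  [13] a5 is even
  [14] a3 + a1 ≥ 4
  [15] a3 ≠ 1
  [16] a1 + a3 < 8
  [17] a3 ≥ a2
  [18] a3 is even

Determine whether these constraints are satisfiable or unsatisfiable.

Try a1 = 1, a2 = 3, a3 = 4, a4 = 5, a5 = 6.
Check constraint 2: a1 - a3 = -3; constraint 3: a3 + a2 = 7. The remaining constraints are straightforward to verify.

Satisfiable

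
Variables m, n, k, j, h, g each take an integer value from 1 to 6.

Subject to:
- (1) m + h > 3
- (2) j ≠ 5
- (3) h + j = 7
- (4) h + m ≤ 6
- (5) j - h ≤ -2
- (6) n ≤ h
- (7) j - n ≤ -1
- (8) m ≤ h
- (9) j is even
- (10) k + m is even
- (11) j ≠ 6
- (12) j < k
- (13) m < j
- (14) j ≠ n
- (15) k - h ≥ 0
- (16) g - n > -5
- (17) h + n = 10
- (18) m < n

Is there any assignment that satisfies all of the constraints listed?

Try m = 1, n = 5, k = 5, j = 2, h = 5, g = 2.
Check constraint 1: m + h = 6; constraint 3: h + j = 7; constraint 4: h + m = 6. The remaining constraints are straightforward to verify.

Satisfiable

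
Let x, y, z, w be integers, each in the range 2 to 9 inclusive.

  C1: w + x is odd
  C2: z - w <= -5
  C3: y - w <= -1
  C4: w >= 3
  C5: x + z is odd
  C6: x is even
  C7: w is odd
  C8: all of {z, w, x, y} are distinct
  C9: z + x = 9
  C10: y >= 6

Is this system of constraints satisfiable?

Satisfiable

Setting (x, y, z, w) = (6, 8, 3, 9) satisfies everything: constraint 2: z - w = -6; constraint 3: y - w = -1, and the others follow.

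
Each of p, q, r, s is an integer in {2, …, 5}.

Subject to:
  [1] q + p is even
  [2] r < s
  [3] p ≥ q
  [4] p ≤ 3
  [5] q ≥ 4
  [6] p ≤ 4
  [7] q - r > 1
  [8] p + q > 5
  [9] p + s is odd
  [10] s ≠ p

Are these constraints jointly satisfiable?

Unsatisfiable

From constraint 5: q ≥ 4. From constraints 3 and 4: q ≤ p and p ≤ 3, so q ≤ 3. But 3 < 4, so no value of q works.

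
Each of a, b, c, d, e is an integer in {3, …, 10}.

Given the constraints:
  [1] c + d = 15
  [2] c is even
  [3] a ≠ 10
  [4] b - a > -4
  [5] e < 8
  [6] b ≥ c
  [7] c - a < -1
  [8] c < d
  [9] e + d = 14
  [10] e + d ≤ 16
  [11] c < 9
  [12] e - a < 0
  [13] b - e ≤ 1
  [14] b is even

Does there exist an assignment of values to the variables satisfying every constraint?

Setting (a, b, c, d, e) = (8, 6, 6, 9, 5) satisfies everything: constraint 1: c + d = 15; constraint 4: b - a = -2; constraint 7: c - a = -2, and the others follow.

Satisfiable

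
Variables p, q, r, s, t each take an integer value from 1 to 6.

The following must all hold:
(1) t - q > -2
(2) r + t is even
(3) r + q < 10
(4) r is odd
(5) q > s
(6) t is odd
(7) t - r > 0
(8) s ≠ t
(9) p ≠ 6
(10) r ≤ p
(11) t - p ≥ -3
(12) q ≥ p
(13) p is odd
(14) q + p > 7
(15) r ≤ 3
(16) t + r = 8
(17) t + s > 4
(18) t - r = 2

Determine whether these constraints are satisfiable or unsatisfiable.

Take p = 5, q = 5, r = 3, s = 2, t = 5. Then constraint 1: t - q = 0; constraint 3: r + q = 8; constraint 7: t - r = 2, and every other listed constraint is also met.

Satisfiable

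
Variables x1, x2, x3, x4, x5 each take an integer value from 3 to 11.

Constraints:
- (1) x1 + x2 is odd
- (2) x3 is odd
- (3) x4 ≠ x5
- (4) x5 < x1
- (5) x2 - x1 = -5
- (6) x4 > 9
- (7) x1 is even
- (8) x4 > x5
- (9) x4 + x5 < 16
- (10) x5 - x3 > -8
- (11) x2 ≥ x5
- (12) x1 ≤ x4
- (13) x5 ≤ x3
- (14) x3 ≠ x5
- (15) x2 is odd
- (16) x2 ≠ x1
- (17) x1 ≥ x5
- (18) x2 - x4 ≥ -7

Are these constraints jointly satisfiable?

Satisfiable

One satisfying assignment is x1 = 10, x2 = 5, x3 = 11, x4 = 10, x5 = 5.
For the less obvious constraints — constraint 5: x2 - x1 = -5; constraint 9: x4 + x5 = 15; constraint 10: x5 - x3 = -6 — and the others hold by inspection.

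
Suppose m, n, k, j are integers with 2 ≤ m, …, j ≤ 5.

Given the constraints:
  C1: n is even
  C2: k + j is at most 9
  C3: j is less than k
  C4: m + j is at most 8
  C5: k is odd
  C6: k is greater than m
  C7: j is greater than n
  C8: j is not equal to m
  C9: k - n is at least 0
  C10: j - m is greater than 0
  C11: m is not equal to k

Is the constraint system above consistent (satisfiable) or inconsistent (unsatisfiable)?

Take m = 2, n = 2, k = 5, j = 4. Then constraint 2: k + j = 9; constraint 4: m + j = 6; constraint 9: k - n = 3, and every other listed constraint is also met.

Satisfiable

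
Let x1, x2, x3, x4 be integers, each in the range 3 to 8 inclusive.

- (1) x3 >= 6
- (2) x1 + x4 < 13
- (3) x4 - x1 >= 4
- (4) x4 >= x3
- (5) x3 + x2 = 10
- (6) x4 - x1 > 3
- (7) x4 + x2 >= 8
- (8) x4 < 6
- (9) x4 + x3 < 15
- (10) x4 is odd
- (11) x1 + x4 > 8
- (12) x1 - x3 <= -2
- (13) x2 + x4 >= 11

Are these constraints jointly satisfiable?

From constraints 1 and 4: x4 ≥ x3 and x3 ≥ 6, so x4 ≥ 6. From constraint 8: x4 ≤ 5. But 5 < 6, so no value of x4 works.

Unsatisfiable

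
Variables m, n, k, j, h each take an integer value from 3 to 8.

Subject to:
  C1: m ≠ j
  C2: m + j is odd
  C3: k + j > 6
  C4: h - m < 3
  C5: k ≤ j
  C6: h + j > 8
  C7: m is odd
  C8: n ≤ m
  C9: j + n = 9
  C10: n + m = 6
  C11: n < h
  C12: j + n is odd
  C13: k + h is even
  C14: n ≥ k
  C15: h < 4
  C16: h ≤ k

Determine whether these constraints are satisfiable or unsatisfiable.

Unsatisfiable

Constraints 11, 14, and 16 give h ≤ k, k ≤ n, n < h. Chaining: h ≤ k ≤ n < h, which forces h < h — impossible.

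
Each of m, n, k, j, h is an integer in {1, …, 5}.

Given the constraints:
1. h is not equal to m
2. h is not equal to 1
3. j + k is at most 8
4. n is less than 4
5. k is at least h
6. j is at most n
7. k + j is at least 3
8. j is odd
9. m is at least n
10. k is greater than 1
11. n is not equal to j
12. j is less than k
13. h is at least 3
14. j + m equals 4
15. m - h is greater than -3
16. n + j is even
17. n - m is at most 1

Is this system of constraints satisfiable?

Satisfiable

Setting (m, n, k, j, h) = (3, 3, 4, 1, 4) satisfies everything: constraint 3: j + k = 5; constraint 7: k + j = 5, and the others follow.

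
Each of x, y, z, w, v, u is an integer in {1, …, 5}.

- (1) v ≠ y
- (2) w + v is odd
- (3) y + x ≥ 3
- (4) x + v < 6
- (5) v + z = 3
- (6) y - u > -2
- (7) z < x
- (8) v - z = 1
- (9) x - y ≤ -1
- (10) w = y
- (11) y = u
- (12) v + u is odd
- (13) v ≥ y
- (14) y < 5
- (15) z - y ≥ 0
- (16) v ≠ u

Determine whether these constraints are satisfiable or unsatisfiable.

Constraints 7, 9, and 15 give y ≤ z, z < x, x < y. Chaining: y ≤ z < x < y, which forces y < y — impossible.

Unsatisfiable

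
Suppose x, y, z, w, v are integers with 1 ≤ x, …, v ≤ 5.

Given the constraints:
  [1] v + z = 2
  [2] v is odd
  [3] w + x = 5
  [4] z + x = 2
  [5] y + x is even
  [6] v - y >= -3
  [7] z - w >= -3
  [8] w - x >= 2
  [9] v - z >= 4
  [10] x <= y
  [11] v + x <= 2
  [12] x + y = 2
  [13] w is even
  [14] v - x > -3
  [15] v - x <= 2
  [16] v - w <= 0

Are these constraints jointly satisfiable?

Constraints 7, 8, 9, and 15 give z − w ≥ -3, w − x ≥ 2, x − v ≥ -2, v − z ≥ 4.
Adding all 4 inequalities: the left sides telescope to 0, and the right sides sum to (-3) + 2 + (-2) + 4 = 1. So 0 ≥ 1, which is false.

Unsatisfiable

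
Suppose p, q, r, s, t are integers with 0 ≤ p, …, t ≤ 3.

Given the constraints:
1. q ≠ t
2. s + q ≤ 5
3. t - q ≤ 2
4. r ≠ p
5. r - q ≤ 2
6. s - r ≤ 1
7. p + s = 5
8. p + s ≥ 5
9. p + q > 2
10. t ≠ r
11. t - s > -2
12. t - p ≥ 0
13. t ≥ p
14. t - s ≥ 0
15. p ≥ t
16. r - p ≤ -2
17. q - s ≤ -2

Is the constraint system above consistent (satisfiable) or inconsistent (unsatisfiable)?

Constraints 3, 6, 12, 16, and 17 give s − q ≥ 2, q − t ≥ -2, t − p ≥ 0, p − r ≥ 2, r − s ≥ -1.
Adding all 5 inequalities: the left sides telescope to 0, and the right sides sum to 2 + (-2) + 0 + 2 + (-1) = 1. So 0 ≥ 1, which is false.

Unsatisfiable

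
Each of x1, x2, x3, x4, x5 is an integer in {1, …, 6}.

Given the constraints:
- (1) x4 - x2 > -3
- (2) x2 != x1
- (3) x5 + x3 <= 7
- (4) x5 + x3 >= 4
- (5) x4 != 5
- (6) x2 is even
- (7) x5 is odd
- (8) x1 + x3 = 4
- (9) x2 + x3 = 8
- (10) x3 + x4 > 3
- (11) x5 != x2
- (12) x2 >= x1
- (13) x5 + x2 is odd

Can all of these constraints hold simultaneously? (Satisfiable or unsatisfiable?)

Take x1 = 2, x2 = 6, x3 = 2, x4 = 4, x5 = 3. Then constraint 1: x4 - x2 = -2; constraint 3: x5 + x3 = 5; constraint 4: x5 + x3 = 5, and every other listed constraint is also met.

Satisfiable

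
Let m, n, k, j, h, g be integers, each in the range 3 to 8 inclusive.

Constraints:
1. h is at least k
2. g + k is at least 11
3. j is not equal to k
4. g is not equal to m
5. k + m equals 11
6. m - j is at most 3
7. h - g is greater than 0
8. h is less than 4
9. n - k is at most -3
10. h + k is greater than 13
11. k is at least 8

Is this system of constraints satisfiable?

Unsatisfiable

From constraints 1 and 11: h ≥ k and k ≥ 8, so h ≥ 8. From constraint 8: h ≤ 3. But 3 < 8, so no value of h works.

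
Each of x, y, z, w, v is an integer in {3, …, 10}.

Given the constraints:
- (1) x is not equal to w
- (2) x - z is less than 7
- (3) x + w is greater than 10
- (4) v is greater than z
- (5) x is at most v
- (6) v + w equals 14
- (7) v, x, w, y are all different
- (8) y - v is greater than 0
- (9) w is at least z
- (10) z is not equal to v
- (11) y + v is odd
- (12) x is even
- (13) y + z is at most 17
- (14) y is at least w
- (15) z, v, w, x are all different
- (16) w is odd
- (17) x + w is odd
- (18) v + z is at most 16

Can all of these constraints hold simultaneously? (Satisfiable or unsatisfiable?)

Satisfiable

Take x = 8, y = 10, z = 4, w = 5, v = 9. Then constraint 2: x - z = 4; constraint 3: x + w = 13; constraint 6: v + w = 14, and every other listed constraint is also met.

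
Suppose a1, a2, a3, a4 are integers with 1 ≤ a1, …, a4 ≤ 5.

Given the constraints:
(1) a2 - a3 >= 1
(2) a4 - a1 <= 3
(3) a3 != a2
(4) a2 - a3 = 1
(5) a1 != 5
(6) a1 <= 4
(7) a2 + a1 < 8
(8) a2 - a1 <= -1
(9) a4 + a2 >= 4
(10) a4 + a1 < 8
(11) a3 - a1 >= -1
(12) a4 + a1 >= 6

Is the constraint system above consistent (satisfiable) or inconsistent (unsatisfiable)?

Constraints 1, 8, and 11 give a2 − a3 ≥ 1, a3 − a1 ≥ -1, a1 − a2 ≥ 1.
Adding all 3 inequalities: the left sides telescope to 0, and the right sides sum to 1 + (-1) + 1 = 1. So 0 ≥ 1, which is false.

Unsatisfiable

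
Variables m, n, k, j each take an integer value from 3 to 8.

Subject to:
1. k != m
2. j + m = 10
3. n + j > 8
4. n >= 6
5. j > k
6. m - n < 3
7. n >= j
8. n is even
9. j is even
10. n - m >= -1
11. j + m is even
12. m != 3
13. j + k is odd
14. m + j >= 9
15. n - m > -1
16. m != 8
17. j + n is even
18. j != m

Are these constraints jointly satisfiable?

Satisfiable

Take m = 6, n = 6, k = 3, j = 4. Then constraint 2: j + m = 10; constraint 3: n + j = 10, and every other listed constraint is also met.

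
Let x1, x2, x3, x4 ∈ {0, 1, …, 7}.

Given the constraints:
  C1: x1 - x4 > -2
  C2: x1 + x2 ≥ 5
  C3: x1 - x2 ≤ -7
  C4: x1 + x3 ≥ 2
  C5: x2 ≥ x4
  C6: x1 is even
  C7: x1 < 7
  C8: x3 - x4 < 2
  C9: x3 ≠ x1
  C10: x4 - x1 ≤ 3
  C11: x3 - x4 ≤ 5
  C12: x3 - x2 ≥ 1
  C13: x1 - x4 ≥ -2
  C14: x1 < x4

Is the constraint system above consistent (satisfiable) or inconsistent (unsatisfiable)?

Constraints 3, 11, 12, and 13 give x1 − x4 ≥ -2, x4 − x3 ≥ -5, x3 − x2 ≥ 1, x2 − x1 ≥ 7.
Adding all 4 inequalities: the left sides telescope to 0, and the right sides sum to (-2) + (-5) + 1 + 7 = 1. So 0 ≥ 1, which is false.

Unsatisfiable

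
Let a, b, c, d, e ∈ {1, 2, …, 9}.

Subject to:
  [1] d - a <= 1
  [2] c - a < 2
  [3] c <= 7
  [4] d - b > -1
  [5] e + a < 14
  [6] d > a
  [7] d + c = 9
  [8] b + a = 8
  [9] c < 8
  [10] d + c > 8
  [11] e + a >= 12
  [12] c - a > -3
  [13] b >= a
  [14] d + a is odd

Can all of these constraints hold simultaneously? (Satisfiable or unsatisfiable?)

Take a = 4, b = 4, c = 4, d = 5, e = 9. Then constraint 1: d - a = 1; constraint 2: c - a = 0, and every other listed constraint is also met.

Satisfiable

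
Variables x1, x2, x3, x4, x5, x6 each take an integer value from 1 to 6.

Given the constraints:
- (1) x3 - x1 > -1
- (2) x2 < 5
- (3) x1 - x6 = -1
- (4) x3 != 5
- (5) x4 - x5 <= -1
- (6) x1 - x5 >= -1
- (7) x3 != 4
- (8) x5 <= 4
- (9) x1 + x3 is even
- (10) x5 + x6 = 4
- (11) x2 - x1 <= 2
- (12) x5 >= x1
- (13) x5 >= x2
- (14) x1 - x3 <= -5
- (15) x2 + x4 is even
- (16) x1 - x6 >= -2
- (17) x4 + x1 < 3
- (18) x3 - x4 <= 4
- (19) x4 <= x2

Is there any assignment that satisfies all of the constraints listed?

Unsatisfiable

Constraints 5, 6, 14, and 18 give x1 − x5 ≥ -1, x5 − x4 ≥ 1, x4 − x3 ≥ -4, x3 − x1 ≥ 5.
Adding all 4 inequalities: the left sides telescope to 0, and the right sides sum to (-1) + 1 + (-4) + 5 = 1. So 0 ≥ 1, which is false.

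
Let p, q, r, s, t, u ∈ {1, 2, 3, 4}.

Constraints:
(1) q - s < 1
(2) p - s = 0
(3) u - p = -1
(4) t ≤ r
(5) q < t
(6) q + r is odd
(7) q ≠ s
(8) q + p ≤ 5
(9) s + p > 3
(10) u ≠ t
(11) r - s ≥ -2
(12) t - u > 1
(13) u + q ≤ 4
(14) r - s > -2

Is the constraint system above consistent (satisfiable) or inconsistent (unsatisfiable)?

Satisfiable

The assignment p = 3, q = 1, r = 4, s = 3, t = 4, u = 2 works:
  constraint 1 holds since q - s = -2.
  constraint 2 holds since p - s = 0.
The rest check out directly.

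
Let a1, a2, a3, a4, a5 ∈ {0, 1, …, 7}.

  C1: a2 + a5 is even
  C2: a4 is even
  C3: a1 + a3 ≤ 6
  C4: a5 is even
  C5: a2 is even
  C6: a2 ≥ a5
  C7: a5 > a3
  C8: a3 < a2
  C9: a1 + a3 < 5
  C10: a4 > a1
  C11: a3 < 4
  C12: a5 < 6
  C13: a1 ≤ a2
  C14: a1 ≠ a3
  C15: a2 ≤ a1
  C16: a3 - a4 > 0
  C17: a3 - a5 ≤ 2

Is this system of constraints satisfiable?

Unsatisfiable

Constraints 6, 7, 10, 15, and 16 give a2 ≤ a1, a1 < a4, a4 < a3, a3 < a5, a5 ≤ a2. Chaining: a2 ≤ a1 < a4 < a3 < a5 ≤ a2, which forces a2 < a2 — impossible.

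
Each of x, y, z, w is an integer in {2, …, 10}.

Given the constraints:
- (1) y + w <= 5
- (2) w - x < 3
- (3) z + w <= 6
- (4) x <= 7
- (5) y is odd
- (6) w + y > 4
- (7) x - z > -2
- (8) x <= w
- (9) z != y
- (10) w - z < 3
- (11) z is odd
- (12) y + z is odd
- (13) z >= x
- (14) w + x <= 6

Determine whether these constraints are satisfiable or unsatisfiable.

Constraint 5 makes y odd and constraint 11 makes z odd, so y + z must be even. Constraint 12 says y + z is odd — contradiction.

Unsatisfiable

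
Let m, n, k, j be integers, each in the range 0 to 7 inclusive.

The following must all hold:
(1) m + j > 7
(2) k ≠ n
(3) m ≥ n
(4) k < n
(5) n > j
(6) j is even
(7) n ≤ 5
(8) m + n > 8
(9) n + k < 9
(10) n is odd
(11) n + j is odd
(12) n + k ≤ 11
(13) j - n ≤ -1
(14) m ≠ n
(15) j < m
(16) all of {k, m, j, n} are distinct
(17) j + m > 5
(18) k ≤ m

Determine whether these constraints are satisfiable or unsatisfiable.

Satisfiable

Setting (m, n, k, j) = (6, 5, 3, 2) satisfies everything: constraint 1: m + j = 8; constraint 8: m + n = 11; constraint 9: n + k = 8, and the others follow.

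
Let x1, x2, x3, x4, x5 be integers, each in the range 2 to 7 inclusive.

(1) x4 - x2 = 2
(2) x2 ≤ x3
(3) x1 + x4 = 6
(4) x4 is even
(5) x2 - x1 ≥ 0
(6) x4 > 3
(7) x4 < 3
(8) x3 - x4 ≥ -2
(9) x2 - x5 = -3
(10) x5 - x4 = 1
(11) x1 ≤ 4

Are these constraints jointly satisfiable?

Unsatisfiable

From constraint 6: x4 ≥ 4. From constraint 7: x4 ≤ 2. But 2 < 4, so no value of x4 works.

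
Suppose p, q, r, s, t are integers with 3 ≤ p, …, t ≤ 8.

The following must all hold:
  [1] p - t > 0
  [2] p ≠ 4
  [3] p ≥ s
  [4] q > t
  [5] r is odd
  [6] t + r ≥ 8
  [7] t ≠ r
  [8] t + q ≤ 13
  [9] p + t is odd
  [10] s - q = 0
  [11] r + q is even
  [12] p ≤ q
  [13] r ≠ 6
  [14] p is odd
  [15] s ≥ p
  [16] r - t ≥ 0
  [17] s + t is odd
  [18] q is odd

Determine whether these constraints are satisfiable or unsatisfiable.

Try p = 7, q = 7, r = 7, s = 7, t = 4.
Check constraint 1: p - t = 3; constraint 6: t + r = 11. The remaining constraints are straightforward to verify.

Satisfiable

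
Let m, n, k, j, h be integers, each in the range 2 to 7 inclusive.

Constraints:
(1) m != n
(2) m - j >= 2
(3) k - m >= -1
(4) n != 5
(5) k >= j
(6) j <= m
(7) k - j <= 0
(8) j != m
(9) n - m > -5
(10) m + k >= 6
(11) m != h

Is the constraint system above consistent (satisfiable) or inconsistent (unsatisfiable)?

Unsatisfiable

Constraints 2, 3, and 7 give m − j ≥ 2, j − k ≥ 0, k − m ≥ -1.
Adding all 3 inequalities: the left sides telescope to 0, and the right sides sum to 2 + 0 + (-1) = 1. So 0 ≥ 1, which is false.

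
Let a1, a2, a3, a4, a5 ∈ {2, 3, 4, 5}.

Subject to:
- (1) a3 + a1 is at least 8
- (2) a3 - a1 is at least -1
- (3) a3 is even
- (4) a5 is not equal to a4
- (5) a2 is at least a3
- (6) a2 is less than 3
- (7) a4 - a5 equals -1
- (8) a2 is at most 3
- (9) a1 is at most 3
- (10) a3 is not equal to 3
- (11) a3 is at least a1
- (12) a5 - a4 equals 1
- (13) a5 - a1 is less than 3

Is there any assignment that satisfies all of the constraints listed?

From constraints 5 and 8: a3 ≤ a2 ≤ 3. From constraint 9: a1 ≤ 3. Hence a3 + a1 ≤ 6. But constraint 1 requires a3 + a1 ≥ 8, and 8 > 6. Contradiction.

Unsatisfiable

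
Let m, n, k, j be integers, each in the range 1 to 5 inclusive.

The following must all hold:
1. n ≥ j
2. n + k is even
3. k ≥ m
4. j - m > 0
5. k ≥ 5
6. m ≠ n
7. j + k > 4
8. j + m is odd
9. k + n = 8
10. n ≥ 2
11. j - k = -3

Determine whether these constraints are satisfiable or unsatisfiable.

Satisfiable

Setting (m, n, k, j) = (1, 3, 5, 2) satisfies everything: constraint 4: j - m = 1; constraint 7: j + k = 7, and the others follow.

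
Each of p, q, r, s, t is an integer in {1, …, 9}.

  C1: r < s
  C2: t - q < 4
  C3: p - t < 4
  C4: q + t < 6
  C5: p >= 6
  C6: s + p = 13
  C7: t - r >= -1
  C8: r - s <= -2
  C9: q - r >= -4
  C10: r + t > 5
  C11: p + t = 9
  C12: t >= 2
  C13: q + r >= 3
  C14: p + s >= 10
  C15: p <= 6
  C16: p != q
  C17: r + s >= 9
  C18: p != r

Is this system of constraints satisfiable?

Satisfiable

One satisfying assignment is p = 6, q = 2, r = 3, s = 7, t = 3.
For the less obvious constraints — constraint 2: t - q = 1; constraint 3: p - t = 3 — and the others hold by inspection.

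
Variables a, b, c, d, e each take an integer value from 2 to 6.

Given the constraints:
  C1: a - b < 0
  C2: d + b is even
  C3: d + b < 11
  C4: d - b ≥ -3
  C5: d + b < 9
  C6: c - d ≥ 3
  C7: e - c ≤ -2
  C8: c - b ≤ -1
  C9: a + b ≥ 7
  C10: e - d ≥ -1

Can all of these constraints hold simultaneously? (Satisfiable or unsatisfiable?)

Constraints 4, 6, and 8 give d − b ≥ -3, b − c ≥ 1, c − d ≥ 3.
Adding all 3 inequalities: the left sides telescope to 0, and the right sides sum to (-3) + 1 + 3 = 1. So 0 ≥ 1, which is false.

Unsatisfiable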